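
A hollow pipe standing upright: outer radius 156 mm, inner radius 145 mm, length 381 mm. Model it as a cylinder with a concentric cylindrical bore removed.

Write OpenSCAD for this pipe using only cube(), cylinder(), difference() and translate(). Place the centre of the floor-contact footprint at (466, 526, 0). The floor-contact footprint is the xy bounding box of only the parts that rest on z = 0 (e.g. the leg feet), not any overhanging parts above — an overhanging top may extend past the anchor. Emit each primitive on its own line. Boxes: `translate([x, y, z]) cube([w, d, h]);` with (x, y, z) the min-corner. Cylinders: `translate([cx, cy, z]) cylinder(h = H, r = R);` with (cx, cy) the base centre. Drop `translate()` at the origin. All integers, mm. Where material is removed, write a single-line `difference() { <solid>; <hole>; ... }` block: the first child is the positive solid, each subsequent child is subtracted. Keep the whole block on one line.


difference() { translate([466, 526, 0]) cylinder(h = 381, r = 156); translate([466, 526, 0]) cylinder(h = 381, r = 145); }


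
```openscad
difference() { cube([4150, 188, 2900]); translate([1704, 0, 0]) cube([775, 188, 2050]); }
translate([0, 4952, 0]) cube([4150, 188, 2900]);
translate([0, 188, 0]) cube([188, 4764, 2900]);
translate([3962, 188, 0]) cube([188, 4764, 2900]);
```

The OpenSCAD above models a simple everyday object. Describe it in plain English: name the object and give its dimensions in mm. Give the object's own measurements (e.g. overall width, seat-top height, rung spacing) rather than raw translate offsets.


A single room: four walls, each 2900 mm tall and 188 mm thick, enclosing an outside footprint 4150×5140 mm (x × y), no floor or roof. The front and back walls (−y and +y sides) run the full x-width; the side walls fit between their inner faces. A door opening 775 mm wide and 2050 mm tall is cut through the front wall from the floor up, its −x edge 1704 mm from the wall's −x end.


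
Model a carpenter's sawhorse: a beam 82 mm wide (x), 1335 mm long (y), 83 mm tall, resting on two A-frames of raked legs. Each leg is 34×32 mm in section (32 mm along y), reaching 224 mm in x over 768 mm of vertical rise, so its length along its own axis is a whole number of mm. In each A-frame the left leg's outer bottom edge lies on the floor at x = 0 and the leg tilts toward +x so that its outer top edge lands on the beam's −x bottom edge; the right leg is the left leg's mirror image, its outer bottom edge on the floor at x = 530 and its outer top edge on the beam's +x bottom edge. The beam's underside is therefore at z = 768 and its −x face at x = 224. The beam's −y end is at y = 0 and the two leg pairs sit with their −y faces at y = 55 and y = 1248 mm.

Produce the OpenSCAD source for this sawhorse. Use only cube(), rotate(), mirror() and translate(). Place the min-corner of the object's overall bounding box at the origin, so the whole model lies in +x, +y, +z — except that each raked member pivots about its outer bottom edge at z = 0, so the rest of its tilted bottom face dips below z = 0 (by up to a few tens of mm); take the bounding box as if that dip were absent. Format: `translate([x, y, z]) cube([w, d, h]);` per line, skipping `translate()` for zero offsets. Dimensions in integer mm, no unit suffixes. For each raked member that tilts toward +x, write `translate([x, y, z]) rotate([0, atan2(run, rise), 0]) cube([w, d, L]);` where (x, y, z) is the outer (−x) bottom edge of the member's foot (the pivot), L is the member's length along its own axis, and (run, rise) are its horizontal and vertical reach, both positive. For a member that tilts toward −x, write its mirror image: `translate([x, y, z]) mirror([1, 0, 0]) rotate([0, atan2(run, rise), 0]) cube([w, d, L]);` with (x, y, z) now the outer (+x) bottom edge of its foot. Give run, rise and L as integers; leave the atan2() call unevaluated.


translate([224, 0, 768]) cube([82, 1335, 83]);
translate([0, 55, 0]) rotate([0, atan2(224, 768), 0]) cube([34, 32, 800]);
translate([530, 55, 0]) mirror([1, 0, 0]) rotate([0, atan2(224, 768), 0]) cube([34, 32, 800]);
translate([0, 1248, 0]) rotate([0, atan2(224, 768), 0]) cube([34, 32, 800]);
translate([530, 1248, 0]) mirror([1, 0, 0]) rotate([0, atan2(224, 768), 0]) cube([34, 32, 800]);


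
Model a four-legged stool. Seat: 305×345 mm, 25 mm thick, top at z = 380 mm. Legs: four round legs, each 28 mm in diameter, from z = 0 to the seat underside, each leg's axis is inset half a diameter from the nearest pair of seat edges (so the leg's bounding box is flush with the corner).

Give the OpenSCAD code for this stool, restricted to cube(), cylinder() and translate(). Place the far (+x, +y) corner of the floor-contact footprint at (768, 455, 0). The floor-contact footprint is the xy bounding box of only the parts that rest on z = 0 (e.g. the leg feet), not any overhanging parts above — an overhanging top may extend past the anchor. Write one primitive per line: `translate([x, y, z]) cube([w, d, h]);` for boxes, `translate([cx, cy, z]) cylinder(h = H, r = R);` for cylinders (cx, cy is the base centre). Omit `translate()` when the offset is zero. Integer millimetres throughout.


translate([463, 110, 355]) cube([305, 345, 25]);
translate([477, 124, 0]) cylinder(h = 355, r = 14);
translate([754, 124, 0]) cylinder(h = 355, r = 14);
translate([477, 441, 0]) cylinder(h = 355, r = 14);
translate([754, 441, 0]) cylinder(h = 355, r = 14);


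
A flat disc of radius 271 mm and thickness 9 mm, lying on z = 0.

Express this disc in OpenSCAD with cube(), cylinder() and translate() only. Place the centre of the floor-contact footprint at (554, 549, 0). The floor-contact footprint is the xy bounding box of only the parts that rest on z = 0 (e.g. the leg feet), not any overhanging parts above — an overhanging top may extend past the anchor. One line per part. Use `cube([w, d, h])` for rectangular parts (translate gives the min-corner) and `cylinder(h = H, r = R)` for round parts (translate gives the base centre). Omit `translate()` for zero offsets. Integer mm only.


translate([554, 549, 0]) cylinder(h = 9, r = 271);


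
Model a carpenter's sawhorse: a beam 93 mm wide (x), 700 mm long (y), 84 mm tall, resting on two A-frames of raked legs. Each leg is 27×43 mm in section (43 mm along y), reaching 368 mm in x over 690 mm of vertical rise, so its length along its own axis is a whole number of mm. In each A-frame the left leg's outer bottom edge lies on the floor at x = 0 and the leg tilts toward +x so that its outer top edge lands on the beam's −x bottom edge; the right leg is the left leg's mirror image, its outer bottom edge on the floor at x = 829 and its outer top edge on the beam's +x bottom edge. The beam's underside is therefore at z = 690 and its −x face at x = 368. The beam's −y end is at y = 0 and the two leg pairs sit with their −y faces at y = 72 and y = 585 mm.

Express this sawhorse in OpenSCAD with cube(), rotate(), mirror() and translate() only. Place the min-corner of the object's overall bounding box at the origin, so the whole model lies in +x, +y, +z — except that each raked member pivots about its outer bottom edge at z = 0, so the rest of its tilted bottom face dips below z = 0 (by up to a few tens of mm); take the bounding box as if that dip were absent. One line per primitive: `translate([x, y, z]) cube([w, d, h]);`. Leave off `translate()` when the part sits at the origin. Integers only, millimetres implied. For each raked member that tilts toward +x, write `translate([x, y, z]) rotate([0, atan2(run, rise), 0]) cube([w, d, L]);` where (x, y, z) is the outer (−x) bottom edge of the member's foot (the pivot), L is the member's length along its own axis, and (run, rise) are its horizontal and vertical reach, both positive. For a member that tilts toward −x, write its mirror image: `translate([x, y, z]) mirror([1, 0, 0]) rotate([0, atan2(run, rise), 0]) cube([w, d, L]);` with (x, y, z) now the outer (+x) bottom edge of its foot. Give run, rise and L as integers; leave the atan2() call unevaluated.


// leg length = √(368² + 690²) = 782
// right-leg outer foot x = 2·368 + 93 = 829
// beam min-corner = (368, 0, 690)
translate([368, 0, 690]) cube([93, 700, 84]);
translate([0, 72, 0]) rotate([0, atan2(368, 690), 0]) cube([27, 43, 782]);
translate([829, 72, 0]) mirror([1, 0, 0]) rotate([0, atan2(368, 690), 0]) cube([27, 43, 782]);
translate([0, 585, 0]) rotate([0, atan2(368, 690), 0]) cube([27, 43, 782]);
translate([829, 585, 0]) mirror([1, 0, 0]) rotate([0, atan2(368, 690), 0]) cube([27, 43, 782]);


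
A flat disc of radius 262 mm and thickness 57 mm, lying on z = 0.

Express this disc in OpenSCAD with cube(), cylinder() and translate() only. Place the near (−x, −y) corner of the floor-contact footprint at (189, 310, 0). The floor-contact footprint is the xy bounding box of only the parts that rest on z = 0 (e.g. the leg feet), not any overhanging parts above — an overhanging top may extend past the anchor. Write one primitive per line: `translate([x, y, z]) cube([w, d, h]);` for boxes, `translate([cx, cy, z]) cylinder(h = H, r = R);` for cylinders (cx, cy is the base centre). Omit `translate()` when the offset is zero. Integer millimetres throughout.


translate([451, 572, 0]) cylinder(h = 57, r = 262);


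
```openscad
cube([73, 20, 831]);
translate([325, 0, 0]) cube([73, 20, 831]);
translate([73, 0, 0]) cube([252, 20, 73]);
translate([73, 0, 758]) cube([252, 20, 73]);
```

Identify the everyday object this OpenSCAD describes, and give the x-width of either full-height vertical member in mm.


A picture frame. The border width is 73 mm.

Four thin pieces enclosing a rectangular opening — a picture frame. The two full-height stiles are 831 mm tall; the top rail sits at z = 758 and is 73 mm tall, so the border above the opening is 831 − 758 = 73 mm, matching the stile x-width.


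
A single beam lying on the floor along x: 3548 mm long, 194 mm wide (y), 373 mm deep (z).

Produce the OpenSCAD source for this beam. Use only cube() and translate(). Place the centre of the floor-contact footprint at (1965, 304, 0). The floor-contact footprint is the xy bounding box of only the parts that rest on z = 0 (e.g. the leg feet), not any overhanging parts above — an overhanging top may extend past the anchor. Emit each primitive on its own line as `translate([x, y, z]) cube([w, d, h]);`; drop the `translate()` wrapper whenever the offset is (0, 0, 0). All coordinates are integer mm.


translate([191, 207, 0]) cube([3548, 194, 373]);


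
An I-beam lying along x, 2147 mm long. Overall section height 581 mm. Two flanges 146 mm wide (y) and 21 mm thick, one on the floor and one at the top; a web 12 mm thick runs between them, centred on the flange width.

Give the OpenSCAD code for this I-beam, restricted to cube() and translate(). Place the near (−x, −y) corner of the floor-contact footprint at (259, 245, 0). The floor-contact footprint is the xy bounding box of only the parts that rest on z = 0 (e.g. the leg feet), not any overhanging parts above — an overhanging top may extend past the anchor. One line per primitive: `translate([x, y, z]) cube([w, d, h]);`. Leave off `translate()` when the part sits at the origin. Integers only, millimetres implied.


translate([259, 245, 0]) cube([2147, 146, 21]);
translate([259, 312, 21]) cube([2147, 12, 539]);
translate([259, 245, 560]) cube([2147, 146, 21]);


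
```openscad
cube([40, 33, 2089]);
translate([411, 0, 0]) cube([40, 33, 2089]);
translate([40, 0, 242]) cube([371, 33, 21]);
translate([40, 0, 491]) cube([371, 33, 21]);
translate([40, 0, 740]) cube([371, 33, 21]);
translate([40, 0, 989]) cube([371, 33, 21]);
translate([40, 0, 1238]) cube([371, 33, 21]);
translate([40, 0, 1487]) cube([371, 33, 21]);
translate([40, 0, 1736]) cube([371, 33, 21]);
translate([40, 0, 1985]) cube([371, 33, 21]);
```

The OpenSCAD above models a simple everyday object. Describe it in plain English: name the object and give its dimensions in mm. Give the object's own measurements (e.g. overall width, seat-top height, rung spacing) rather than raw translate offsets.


A straight ladder. Two 40×33 mm vertical rails, 2089 mm tall, stand 451 mm apart (outside-to-outside) with their front faces coplanar on the −y side. 8 rungs, each 33 mm deep and 21 mm tall, span between the inner faces of the rails, front faces flush with the rails. The lowest rung's underside is at z = 242 mm and rungs are spaced 249 mm apart (underside to underside).


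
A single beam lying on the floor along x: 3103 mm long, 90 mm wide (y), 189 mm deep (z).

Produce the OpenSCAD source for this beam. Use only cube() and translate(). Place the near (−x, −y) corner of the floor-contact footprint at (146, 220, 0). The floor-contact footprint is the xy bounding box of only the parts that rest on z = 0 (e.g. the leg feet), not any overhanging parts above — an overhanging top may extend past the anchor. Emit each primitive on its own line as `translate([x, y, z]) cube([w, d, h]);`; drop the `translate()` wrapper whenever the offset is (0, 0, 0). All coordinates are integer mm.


translate([146, 220, 0]) cube([3103, 90, 189]);


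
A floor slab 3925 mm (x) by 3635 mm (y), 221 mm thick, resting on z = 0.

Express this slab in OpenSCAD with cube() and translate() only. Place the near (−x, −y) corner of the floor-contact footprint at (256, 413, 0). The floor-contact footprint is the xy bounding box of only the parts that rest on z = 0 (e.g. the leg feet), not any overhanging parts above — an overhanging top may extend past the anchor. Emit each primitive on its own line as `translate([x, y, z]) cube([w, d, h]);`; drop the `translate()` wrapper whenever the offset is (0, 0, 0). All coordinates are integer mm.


translate([256, 413, 0]) cube([3925, 3635, 221]);


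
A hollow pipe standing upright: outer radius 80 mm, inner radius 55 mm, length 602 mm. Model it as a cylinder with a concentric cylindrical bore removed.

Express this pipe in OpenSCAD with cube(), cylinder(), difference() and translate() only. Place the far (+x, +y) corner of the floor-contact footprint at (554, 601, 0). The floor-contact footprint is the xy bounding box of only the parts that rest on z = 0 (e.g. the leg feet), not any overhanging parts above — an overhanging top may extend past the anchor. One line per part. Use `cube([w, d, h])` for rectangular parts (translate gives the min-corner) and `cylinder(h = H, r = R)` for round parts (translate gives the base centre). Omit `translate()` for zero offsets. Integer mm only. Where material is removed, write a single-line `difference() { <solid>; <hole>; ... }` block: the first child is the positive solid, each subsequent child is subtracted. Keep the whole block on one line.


difference() { translate([474, 521, 0]) cylinder(h = 602, r = 80); translate([474, 521, 0]) cylinder(h = 602, r = 55); }


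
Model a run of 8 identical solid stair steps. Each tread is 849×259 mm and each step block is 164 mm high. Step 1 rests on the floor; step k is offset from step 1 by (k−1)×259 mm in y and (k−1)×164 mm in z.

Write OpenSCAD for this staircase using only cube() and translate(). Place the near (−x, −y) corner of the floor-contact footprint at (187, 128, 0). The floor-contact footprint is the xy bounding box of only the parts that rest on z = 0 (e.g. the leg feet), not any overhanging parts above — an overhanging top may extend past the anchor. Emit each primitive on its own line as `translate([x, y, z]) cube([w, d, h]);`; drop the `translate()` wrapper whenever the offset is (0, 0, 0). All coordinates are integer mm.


translate([187, 128, 0]) cube([849, 259, 164]);
translate([187, 387, 164]) cube([849, 259, 164]);
translate([187, 646, 328]) cube([849, 259, 164]);
translate([187, 905, 492]) cube([849, 259, 164]);
translate([187, 1164, 656]) cube([849, 259, 164]);
translate([187, 1423, 820]) cube([849, 259, 164]);
translate([187, 1682, 984]) cube([849, 259, 164]);
translate([187, 1941, 1148]) cube([849, 259, 164]);


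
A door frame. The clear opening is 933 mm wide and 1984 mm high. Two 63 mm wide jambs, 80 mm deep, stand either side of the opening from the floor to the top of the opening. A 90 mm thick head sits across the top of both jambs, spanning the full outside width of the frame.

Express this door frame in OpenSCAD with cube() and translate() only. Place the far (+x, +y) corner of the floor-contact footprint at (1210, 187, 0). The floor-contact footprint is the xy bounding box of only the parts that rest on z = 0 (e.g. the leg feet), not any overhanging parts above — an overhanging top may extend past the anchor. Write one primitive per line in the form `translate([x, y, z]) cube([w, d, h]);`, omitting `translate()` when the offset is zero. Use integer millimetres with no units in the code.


translate([151, 107, 0]) cube([63, 80, 1984]);
translate([1147, 107, 0]) cube([63, 80, 1984]);
translate([151, 107, 1984]) cube([1059, 80, 90]);


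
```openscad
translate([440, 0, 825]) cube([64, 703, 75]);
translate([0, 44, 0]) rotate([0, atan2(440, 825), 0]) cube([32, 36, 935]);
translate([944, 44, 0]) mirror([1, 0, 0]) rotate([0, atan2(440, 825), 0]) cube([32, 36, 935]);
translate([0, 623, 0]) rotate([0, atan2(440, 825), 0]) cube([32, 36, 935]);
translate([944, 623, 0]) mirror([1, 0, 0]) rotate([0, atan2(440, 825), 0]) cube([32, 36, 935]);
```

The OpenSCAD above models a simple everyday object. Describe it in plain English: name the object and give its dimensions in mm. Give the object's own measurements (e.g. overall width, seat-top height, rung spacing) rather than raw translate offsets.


A sawhorse. A 64×703×75 mm beam (x, y, z) sits on two A-frame leg pairs. Each pair is two raked legs of 32×36 mm section (36 mm along y) splaying symmetrically in x. Each leg rises 825 mm vertically over 440 mm of horizontal reach and is 935 mm long along its own axis. Every leg's outer bottom edge rests on the floor and its outer top edge meets a bottom edge of the beam — the left legs (tilting toward +x) meet the beam's −x bottom edge, the right legs (their mirror images, tilting toward −x) meet its +x bottom edge — so the leg tops tuck under the beam, the beam's underside is 825 mm above the floor, and the feet are 944 mm apart outside-to-outside with the beam centred between them. The two leg pairs are set in 44 mm from either end of the beam.


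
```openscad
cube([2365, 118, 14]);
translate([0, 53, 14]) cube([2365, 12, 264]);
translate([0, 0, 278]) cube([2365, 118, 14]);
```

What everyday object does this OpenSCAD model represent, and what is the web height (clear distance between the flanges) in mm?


An I-beam. The web height is 264 mm.

Two wide flanges with a thin centred web — an I-beam. Overall 292 mm minus two 14 mm flanges gives a web of 292 − 2·14 = 264 mm.


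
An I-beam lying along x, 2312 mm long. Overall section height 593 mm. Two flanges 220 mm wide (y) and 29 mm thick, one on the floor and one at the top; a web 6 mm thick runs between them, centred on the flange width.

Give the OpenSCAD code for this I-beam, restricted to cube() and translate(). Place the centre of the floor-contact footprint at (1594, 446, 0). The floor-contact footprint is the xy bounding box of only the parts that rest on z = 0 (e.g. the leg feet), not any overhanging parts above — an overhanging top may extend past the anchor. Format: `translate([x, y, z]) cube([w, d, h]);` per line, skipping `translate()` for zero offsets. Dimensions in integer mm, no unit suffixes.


translate([438, 336, 0]) cube([2312, 220, 29]);
translate([438, 443, 29]) cube([2312, 6, 535]);
translate([438, 336, 564]) cube([2312, 220, 29]);


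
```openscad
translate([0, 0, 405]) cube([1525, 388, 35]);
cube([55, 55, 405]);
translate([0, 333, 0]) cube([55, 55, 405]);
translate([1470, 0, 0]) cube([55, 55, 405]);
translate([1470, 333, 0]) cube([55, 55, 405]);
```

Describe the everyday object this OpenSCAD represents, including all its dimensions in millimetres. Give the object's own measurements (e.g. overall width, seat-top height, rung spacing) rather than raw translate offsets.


A bench: a 1525×388 mm seat slab, 35 mm thick, top at z = 440 mm, on four 55×55 mm square legs flush with the seat corners and standing on z = 0.


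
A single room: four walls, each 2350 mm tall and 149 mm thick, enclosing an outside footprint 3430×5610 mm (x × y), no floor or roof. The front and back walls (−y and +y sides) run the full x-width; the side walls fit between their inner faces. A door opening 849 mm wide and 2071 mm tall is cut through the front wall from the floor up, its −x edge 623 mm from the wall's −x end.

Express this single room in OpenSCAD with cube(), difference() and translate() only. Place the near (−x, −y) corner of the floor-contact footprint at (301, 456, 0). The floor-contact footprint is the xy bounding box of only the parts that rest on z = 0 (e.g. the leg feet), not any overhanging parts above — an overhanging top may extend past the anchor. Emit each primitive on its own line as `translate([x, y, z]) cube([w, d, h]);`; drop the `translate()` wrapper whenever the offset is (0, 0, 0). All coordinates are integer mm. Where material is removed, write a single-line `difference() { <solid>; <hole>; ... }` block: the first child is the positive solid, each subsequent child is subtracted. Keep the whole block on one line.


difference() { translate([301, 456, 0]) cube([3430, 149, 2350]); translate([924, 456, 0]) cube([849, 149, 2071]); }
translate([301, 5917, 0]) cube([3430, 149, 2350]);
translate([301, 605, 0]) cube([149, 5312, 2350]);
translate([3582, 605, 0]) cube([149, 5312, 2350]);


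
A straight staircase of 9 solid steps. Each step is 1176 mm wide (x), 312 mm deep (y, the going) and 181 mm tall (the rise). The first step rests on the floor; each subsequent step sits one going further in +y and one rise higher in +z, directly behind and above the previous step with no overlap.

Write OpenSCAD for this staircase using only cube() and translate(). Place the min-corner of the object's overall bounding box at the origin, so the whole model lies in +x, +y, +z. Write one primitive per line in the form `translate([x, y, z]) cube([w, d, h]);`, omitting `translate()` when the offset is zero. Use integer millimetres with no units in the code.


cube([1176, 312, 181]);
translate([0, 312, 181]) cube([1176, 312, 181]);
translate([0, 624, 362]) cube([1176, 312, 181]);
translate([0, 936, 543]) cube([1176, 312, 181]);
translate([0, 1248, 724]) cube([1176, 312, 181]);
translate([0, 1560, 905]) cube([1176, 312, 181]);
translate([0, 1872, 1086]) cube([1176, 312, 181]);
translate([0, 2184, 1267]) cube([1176, 312, 181]);
translate([0, 2496, 1448]) cube([1176, 312, 181]);


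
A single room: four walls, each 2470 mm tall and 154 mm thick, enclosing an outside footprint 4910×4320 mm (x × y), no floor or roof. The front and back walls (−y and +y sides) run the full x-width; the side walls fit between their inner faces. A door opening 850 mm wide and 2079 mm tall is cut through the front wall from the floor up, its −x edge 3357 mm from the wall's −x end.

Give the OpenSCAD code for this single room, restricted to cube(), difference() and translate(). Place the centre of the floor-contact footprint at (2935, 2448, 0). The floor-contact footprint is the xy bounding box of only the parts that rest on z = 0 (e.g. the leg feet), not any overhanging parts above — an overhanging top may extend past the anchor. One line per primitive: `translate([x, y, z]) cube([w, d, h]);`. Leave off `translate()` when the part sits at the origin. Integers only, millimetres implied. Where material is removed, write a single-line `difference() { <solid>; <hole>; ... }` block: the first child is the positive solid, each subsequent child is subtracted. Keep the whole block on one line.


difference() { translate([480, 288, 0]) cube([4910, 154, 2470]); translate([3837, 288, 0]) cube([850, 154, 2079]); }
translate([480, 4454, 0]) cube([4910, 154, 2470]);
translate([480, 442, 0]) cube([154, 4012, 2470]);
translate([5236, 442, 0]) cube([154, 4012, 2470]);


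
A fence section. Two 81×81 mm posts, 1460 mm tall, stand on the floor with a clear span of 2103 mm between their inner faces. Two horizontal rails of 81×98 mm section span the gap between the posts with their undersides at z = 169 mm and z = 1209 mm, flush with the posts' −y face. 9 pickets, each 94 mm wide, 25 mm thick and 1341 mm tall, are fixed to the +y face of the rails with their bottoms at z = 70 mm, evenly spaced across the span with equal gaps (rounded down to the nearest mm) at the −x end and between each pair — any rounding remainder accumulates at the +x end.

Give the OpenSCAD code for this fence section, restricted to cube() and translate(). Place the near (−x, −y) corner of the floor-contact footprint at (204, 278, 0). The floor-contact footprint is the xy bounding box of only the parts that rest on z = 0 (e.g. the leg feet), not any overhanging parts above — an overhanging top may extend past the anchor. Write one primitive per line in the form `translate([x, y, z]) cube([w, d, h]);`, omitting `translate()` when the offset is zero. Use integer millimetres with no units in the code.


translate([204, 278, 0]) cube([81, 81, 1460]);
translate([2388, 278, 0]) cube([81, 81, 1460]);
translate([285, 278, 169]) cube([2103, 81, 98]);
translate([285, 278, 1209]) cube([2103, 81, 98]);
translate([410, 359, 70]) cube([94, 25, 1341]);
translate([629, 359, 70]) cube([94, 25, 1341]);
translate([848, 359, 70]) cube([94, 25, 1341]);
translate([1067, 359, 70]) cube([94, 25, 1341]);
translate([1286, 359, 70]) cube([94, 25, 1341]);
translate([1505, 359, 70]) cube([94, 25, 1341]);
translate([1724, 359, 70]) cube([94, 25, 1341]);
translate([1943, 359, 70]) cube([94, 25, 1341]);
translate([2162, 359, 70]) cube([94, 25, 1341]);


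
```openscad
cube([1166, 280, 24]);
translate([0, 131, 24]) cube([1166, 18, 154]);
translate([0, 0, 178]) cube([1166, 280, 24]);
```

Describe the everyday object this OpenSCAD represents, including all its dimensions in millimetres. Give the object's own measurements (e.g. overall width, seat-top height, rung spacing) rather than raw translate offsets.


An I-beam lying along x, 1166 mm long. Overall section height 202 mm. Two flanges 280 mm wide (y) and 24 mm thick, one on the floor and one at the top; a web 18 mm thick runs between them, centred on the flange width.


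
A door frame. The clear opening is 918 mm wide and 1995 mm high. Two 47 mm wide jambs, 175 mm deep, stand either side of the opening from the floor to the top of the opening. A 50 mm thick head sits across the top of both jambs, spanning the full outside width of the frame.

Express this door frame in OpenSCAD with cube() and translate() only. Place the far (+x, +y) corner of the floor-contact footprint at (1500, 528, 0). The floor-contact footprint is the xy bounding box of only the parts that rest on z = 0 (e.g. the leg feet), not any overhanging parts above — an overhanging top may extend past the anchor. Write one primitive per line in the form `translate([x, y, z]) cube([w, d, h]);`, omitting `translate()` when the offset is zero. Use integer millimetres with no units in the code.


translate([488, 353, 0]) cube([47, 175, 1995]);
translate([1453, 353, 0]) cube([47, 175, 1995]);
translate([488, 353, 1995]) cube([1012, 175, 50]);


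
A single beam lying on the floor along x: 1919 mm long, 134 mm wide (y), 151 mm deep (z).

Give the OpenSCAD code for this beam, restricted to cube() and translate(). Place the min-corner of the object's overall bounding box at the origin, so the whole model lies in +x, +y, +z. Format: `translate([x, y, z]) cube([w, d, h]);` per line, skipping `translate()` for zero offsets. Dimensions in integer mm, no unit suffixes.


cube([1919, 134, 151]);


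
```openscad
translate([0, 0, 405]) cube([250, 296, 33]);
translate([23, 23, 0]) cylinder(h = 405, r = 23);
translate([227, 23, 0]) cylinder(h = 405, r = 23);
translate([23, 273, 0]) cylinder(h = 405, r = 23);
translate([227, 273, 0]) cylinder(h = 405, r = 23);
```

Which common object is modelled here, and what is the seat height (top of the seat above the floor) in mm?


A stool. The seat height is 438 mm.

A 250×296×33 slab at z = 405 on four corner cylinders — a stool. The seat top is 405 + 33 = 438 mm.


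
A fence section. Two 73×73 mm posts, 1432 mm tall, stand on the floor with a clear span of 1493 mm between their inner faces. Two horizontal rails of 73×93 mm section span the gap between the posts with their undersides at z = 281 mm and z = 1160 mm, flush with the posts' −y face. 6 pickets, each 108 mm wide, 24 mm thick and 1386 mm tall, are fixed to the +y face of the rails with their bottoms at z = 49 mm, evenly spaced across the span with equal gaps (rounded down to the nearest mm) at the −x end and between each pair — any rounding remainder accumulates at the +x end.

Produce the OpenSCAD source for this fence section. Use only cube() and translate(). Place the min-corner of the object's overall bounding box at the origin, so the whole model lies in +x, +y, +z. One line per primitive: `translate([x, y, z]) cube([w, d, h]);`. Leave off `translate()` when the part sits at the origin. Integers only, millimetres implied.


cube([73, 73, 1432]);
translate([1566, 0, 0]) cube([73, 73, 1432]);
translate([73, 0, 281]) cube([1493, 73, 93]);
translate([73, 0, 1160]) cube([1493, 73, 93]);
translate([193, 73, 49]) cube([108, 24, 1386]);
translate([421, 73, 49]) cube([108, 24, 1386]);
translate([649, 73, 49]) cube([108, 24, 1386]);
translate([877, 73, 49]) cube([108, 24, 1386]);
translate([1105, 73, 49]) cube([108, 24, 1386]);
translate([1333, 73, 49]) cube([108, 24, 1386]);


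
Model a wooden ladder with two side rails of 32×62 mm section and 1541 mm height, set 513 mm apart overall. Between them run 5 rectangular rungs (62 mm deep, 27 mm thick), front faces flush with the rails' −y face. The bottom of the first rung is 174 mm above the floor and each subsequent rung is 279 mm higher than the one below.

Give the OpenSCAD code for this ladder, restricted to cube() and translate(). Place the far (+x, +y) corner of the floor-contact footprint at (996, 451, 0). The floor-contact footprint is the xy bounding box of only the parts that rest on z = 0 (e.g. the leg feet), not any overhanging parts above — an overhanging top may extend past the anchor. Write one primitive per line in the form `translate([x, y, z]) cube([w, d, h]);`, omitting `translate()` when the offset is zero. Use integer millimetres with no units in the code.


// rung span = 513 - 2*32 = 449
// rung[k] z = 174 + k*279
translate([483, 389, 0]) cube([32, 62, 1541]);
translate([964, 389, 0]) cube([32, 62, 1541]);
translate([515, 389, 174]) cube([449, 62, 27]);
translate([515, 389, 453]) cube([449, 62, 27]);
translate([515, 389, 732]) cube([449, 62, 27]);
translate([515, 389, 1011]) cube([449, 62, 27]);
translate([515, 389, 1290]) cube([449, 62, 27]);


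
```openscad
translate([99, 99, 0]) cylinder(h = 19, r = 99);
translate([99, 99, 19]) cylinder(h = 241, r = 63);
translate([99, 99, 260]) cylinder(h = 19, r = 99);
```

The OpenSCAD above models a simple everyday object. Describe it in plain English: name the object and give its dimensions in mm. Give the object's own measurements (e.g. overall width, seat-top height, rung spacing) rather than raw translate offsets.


A spool: two coaxial disc flanges of radius 99 mm and thickness 19 mm, joined by a core cylinder of radius 63 mm and height 241 mm. The lower flange rests on z = 0 and the three cylinders share a vertical axis.


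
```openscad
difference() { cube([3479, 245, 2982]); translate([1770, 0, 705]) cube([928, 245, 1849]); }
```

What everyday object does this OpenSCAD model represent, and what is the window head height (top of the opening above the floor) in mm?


A wall with a window opening. The window head height is 2554 mm.

A wall with a rectangular opening subtracted — a window. Sill at z = 705, opening 1849 mm tall, so the head is at 705 + 1849 = 2554 mm.


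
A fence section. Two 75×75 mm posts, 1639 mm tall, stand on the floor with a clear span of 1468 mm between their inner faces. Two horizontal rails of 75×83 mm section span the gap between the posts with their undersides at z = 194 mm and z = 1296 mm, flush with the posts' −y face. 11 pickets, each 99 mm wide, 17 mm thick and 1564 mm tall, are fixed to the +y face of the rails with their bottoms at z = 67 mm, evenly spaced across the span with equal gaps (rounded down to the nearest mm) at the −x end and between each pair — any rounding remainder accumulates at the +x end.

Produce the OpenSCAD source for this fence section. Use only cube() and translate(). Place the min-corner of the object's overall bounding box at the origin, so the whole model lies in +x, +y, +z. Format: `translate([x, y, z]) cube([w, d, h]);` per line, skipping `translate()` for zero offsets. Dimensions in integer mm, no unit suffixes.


cube([75, 75, 1639]);
translate([1543, 0, 0]) cube([75, 75, 1639]);
translate([75, 0, 194]) cube([1468, 75, 83]);
translate([75, 0, 1296]) cube([1468, 75, 83]);
translate([106, 75, 67]) cube([99, 17, 1564]);
translate([236, 75, 67]) cube([99, 17, 1564]);
translate([366, 75, 67]) cube([99, 17, 1564]);
translate([496, 75, 67]) cube([99, 17, 1564]);
translate([626, 75, 67]) cube([99, 17, 1564]);
translate([756, 75, 67]) cube([99, 17, 1564]);
translate([886, 75, 67]) cube([99, 17, 1564]);
translate([1016, 75, 67]) cube([99, 17, 1564]);
translate([1146, 75, 67]) cube([99, 17, 1564]);
translate([1276, 75, 67]) cube([99, 17, 1564]);
translate([1406, 75, 67]) cube([99, 17, 1564]);


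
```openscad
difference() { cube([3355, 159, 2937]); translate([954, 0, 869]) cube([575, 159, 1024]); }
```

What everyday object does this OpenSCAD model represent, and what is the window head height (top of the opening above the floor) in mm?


A wall with a window opening. The window head height is 1893 mm.

A wall with a rectangular opening subtracted — a window. Sill at z = 869, opening 1024 mm tall, so the head is at 869 + 1024 = 1893 mm.


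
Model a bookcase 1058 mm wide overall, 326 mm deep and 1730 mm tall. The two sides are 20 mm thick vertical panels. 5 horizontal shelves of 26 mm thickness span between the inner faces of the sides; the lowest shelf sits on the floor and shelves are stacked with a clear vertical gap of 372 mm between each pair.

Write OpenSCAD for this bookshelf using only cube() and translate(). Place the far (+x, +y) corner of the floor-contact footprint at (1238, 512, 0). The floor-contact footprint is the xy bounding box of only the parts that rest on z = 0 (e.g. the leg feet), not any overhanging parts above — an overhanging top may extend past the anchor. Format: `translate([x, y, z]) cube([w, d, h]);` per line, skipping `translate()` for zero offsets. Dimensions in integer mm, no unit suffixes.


translate([180, 186, 0]) cube([20, 326, 1730]);
translate([1218, 186, 0]) cube([20, 326, 1730]);
translate([200, 186, 0]) cube([1018, 326, 26]);
translate([200, 186, 398]) cube([1018, 326, 26]);
translate([200, 186, 796]) cube([1018, 326, 26]);
translate([200, 186, 1194]) cube([1018, 326, 26]);
translate([200, 186, 1592]) cube([1018, 326, 26]);


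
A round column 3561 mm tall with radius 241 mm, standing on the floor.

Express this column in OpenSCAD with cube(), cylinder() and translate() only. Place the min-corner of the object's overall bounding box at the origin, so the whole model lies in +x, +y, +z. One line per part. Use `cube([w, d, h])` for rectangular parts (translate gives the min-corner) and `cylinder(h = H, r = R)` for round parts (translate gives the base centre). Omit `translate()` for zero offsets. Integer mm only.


translate([241, 241, 0]) cylinder(h = 3561, r = 241);


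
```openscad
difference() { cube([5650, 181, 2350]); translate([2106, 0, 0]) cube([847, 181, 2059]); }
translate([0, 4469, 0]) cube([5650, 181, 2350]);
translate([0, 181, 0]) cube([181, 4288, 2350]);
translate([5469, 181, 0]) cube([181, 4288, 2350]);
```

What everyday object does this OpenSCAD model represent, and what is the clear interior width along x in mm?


A single room. The interior width is 5288 mm.

Four walls enclosing a rectangle with a door in the front wall — a room. Outside width 5650 minus two 181 mm walls gives 5288 mm.


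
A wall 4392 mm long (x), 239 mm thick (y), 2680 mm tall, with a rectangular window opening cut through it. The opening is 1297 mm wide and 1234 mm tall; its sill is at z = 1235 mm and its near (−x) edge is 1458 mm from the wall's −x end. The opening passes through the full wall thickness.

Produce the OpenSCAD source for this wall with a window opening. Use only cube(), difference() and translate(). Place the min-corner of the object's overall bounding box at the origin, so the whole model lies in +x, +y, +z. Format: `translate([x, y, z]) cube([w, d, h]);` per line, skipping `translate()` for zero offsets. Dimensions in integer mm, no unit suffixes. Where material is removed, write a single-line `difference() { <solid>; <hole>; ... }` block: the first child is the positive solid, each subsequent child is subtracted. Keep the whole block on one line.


difference() { cube([4392, 239, 2680]); translate([1458, 0, 1235]) cube([1297, 239, 1234]); }


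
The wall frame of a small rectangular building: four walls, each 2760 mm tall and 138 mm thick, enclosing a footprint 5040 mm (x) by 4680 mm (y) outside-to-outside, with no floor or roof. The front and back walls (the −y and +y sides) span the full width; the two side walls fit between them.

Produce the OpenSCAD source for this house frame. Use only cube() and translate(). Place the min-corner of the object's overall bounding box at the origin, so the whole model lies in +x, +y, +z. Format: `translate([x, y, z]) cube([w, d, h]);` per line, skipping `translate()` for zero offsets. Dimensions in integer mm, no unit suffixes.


cube([5040, 138, 2760]);
translate([0, 4542, 0]) cube([5040, 138, 2760]);
translate([0, 138, 0]) cube([138, 4404, 2760]);
translate([4902, 138, 0]) cube([138, 4404, 2760]);


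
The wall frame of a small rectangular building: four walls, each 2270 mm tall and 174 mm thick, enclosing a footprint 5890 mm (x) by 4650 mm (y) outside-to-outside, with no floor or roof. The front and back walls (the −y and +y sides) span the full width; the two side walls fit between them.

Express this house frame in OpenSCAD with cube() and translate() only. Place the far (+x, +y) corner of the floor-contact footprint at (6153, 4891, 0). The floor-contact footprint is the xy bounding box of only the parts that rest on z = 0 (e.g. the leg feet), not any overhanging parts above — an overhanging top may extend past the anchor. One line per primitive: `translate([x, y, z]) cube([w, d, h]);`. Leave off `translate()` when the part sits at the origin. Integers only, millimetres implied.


translate([263, 241, 0]) cube([5890, 174, 2270]);
translate([263, 4717, 0]) cube([5890, 174, 2270]);
translate([263, 415, 0]) cube([174, 4302, 2270]);
translate([5979, 415, 0]) cube([174, 4302, 2270]);


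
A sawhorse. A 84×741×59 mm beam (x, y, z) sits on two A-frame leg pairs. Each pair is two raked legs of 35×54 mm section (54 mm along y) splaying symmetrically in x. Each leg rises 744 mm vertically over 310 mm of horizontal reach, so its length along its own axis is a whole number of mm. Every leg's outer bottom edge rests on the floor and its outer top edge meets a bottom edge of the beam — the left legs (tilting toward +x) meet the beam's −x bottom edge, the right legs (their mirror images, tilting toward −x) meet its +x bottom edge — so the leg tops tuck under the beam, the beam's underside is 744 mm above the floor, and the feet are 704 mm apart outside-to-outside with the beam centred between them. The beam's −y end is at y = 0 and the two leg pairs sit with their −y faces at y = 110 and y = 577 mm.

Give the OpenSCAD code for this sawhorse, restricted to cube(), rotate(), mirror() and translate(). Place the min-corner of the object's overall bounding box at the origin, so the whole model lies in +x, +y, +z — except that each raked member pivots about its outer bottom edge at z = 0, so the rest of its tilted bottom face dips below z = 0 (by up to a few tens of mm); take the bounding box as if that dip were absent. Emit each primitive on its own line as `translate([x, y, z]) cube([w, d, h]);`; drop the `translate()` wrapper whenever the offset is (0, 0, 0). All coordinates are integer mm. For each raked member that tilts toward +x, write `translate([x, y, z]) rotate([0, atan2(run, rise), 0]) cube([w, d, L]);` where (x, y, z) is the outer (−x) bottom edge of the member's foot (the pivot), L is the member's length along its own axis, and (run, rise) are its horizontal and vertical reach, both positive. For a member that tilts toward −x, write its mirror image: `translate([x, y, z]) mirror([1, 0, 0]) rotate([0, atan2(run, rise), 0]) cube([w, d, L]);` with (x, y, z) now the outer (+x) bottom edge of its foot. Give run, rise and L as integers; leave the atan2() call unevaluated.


// leg length = √(310² + 744²) = 806
// right-leg outer foot x = 2·310 + 84 = 704
// beam min-corner = (310, 0, 744)
translate([310, 0, 744]) cube([84, 741, 59]);
translate([0, 110, 0]) rotate([0, atan2(310, 744), 0]) cube([35, 54, 806]);
translate([704, 110, 0]) mirror([1, 0, 0]) rotate([0, atan2(310, 744), 0]) cube([35, 54, 806]);
translate([0, 577, 0]) rotate([0, atan2(310, 744), 0]) cube([35, 54, 806]);
translate([704, 577, 0]) mirror([1, 0, 0]) rotate([0, atan2(310, 744), 0]) cube([35, 54, 806]);
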